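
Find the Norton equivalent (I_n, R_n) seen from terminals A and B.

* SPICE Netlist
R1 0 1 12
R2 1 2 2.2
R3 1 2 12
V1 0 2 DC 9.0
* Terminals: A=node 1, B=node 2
Find the Thévenin equivalent first; then I_n = V_th/R_th and R_n = R_th.
Step 1 — V_th is the open-circuit voltage V_A - V_B (nothing connected across the terminals).
Nodal analysis, taking node 2 as the 0 V reference.
Source V1 fixes V_0 = 9 V.
KCL at each unknown node (sum of currents leaving = 0; resistances in Ω):
  Node 1: (V_1 - 9)/12 + (V_1 - 0)/2.2 + (V_1 - 0)/12 = 0
Collecting terms: 0.6212 × V_1 = 0.75  =>  V_1 = 1.207 V
V_th = V_1 - V_2 = 1.207 - 0 = 1.207 V
Step 2 — R_th: zero the source — replace V1 by a short circuit (node 2 merges into node 0) — and find the resistance seen between A (node 1) and B (node 0).
Reduce the network between node 1 (A) and node 0 (B) by series/parallel combination:
  Rp1 = R1 ‖ R2 ‖ R3 (parallel, all between nodes 0 and 1) = 1/(1/12 + 1/2.2 + 1/12) = 1.61 Ω
R_th = 1.61 Ω
I_n = V_th/R_th = 1.207/1.61 = 0.75 A, and R_n = R_th = 1.61 Ω

Final answer: I_n = 0.75 A, R_n = 1.61 Ω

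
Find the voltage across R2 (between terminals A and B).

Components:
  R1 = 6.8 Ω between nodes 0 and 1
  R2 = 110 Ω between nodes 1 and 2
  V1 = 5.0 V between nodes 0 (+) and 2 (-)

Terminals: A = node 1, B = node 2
R1 and R2 are in series across V1 (node 0 → node 1 → node 2), and the output A–B is taken across R2, so this is a voltage divider.
Series current: I = V1/(R1 + R2) = 5/(6.8 + 110) = 5/116.8 = 0.04281 A
V_R2 = I × R2 = V1 × R2/(R1 + R2) = 5 × 110/116.8 = 4.709 V

Final answer: 4.709 V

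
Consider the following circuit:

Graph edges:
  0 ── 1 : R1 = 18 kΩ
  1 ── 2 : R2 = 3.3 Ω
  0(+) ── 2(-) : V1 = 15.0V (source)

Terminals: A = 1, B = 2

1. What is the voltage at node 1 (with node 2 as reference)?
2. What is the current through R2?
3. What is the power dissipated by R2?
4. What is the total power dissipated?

Nodal analysis, taking node 2 as the 0 V reference.
Source V1 fixes V_0 = 15 V.
KCL at each unknown node (sum of currents leaving = 0; resistances in Ω):
  Node 1: (V_1 - 15)/18000 + (V_1 - 0)/3.3 = 0
Collecting terms: 0.3031 × V_1 = 0.0008333  =>  V_1 = 0.002749 V
Part 1:
  Read off the nodal solution: V_1 = 0.002749 V
Part 2:
  I_R2 = (V_1 - V_2)/R2 = (0.002749 - 0)/3.3 = 0.0008332 A
  Magnitude: I_R2 = 0.0008332 A
Part 3:
  I_R2 = (V_1 - V_2)/R2 = (0.002749 - 0)/3.3 = 0.0008332 A
  P_R2 = I_R2² × R2 = (0.0008332)² × 3.3 = 0.000002291 W
Part 4:
  Power in each resistor, P = (ΔV)²/R:
    P_R1 = (15 - 0.002749)²/18000 = 0.0125 W
    P_R2 = (0.002749 - 0)²/3.3 = 0.000002291 W
  P_total = P_R1 + P_R2 = 0.0125 W

Final answers:
1. V_1 = 0.002749 V
2. I_R2 = 0.0008332 A
3. P_R2 = 2.291e-06 W
4. P_total = 0.0125 W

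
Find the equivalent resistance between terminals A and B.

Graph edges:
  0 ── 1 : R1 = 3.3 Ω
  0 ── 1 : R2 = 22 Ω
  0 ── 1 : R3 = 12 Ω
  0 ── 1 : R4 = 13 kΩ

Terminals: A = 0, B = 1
Reduce the network between node 0 (A) and node 1 (B) by series/parallel combination:
  Rp1 = R1 ‖ R2 ‖ R3 ‖ R4 (parallel, all between nodes 0 and 1) = 1/(1/3.3 + 1/22 + 1/12 + 1/13000) = 2.315 Ω
R_eq = 2.315 Ω

Final answer: 2.315 Ω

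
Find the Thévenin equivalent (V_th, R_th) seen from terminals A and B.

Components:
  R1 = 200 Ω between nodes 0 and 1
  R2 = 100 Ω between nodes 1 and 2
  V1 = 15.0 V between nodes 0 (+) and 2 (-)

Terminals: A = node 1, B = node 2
Step 1 — V_th is the open-circuit voltage V_A - V_B (nothing connected across the terminals).
Nodal analysis, taking node 2 as the 0 V reference.
Source V1 fixes V_0 = 15 V.
KCL at each unknown node (sum of currents leaving = 0; resistances in Ω):
  Node 1: (V_1 - 15)/200 + (V_1 - 0)/100 = 0
Collecting terms: 0.015 × V_1 = 0.075  =>  V_1 = 5 V
V_th = V_1 - V_2 = 5 - 0 = 5 V
Step 2 — R_th: zero the source — replace V1 by a short circuit (node 2 merges into node 0) — and find the resistance seen between A (node 1) and B (node 0).
Reduce the network between node 1 (A) and node 0 (B) by series/parallel combination:
  Rp1 = R1 ‖ R2 (parallel, both between nodes 0 and 1) = 1/(1/200 + 1/100) = 66.67 Ω
R_th = 66.67 Ω

Final answer: V_th = 5 V, R_th = 66.67 Ω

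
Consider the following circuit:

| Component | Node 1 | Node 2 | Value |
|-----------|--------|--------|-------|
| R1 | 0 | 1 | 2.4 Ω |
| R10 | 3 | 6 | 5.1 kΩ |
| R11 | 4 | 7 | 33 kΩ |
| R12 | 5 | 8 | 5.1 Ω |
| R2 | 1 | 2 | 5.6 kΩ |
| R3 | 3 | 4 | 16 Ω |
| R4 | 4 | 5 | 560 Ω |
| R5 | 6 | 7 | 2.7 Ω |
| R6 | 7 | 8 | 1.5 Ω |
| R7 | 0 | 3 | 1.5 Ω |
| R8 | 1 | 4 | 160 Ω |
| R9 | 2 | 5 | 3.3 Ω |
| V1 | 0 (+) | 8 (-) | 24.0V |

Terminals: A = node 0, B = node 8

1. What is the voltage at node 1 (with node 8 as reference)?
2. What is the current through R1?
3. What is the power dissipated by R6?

Nodal analysis, taking node 8 as the 0 V reference.
Source V1 fixes V_0 = 24 V.
KCL at each unknown node (sum of currents leaving = 0; resistances in Ω):
  Node 1: (V_1 - 24)/2.4 + (V_1 - V_2)/5600 + (V_1 - V_4)/160 = 0
  Node 2: (V_2 - V_1)/5600 + (V_2 - V_5)/3.3 = 0
  Node 3: (V_3 - V_4)/16 + (V_3 - 24)/1.5 + (V_3 - V_6)/5100 = 0
  Node 4: (V_4 - V_3)/16 + (V_4 - V_5)/560 + (V_4 - V_1)/160 + (V_4 - V_7)/33000 = 0
  Node 5: (V_5 - V_4)/560 + (V_5 - V_2)/3.3 + (V_5 - 0)/5.1 = 0
  Node 6: (V_6 - V_7)/2.7 + (V_6 - V_3)/5100 = 0
  Node 7: (V_7 - V_6)/2.7 + (V_7 - 0)/1.5 + (V_7 - V_4)/33000 = 0
Collecting terms (coefficients in siemens):
  0.4231·V_1 - 0.0001786·V_2 - 0.00625·V_4 = 10
  0.3032·V_2 - 0.0001786·V_1 - 0.303·V_5 = 0
  0.7294·V_3 - 0.0625·V_4 - 0.0001961·V_6 = 16
  0.07057·V_4 - 0.00625·V_1 - 0.0625·V_3 - 0.001786·V_5 - 0.0000303·V_7 = 0
  0.5009·V_5 - 0.303·V_2 - 0.001786·V_4 = 0
  0.3706·V_6 - 0.0001961·V_3 - 0.3704·V_7 = 0
  1.037·V_7 - 0.0000303·V_4 - 0.3704·V_6 = 0
Solving these 7 simultaneous equations (Gaussian elimination) gives:
  V_1 = 23.98 V, V_2 = 0.246 V, V_3 = 23.94 V, V_4 = 23.33 V
  V_5 = 0.232 V, V_6 = 0.02076 V, V_7 = 0.008094 V
Part 1:
  Read off the nodal solution: V_1 = 23.98 V
Part 2:
  I_R1 = (V_0 - V_1)/R1 = (24 - 23.98)/2.4 = 0.008302 A
  Magnitude: I_R1 = 0.008302 A
Part 3:
  I_R6 = (V_7 - V_8)/R6 = (0.008094 - 0)/1.5 = 0.005396 A
  P_R6 = I_R6² × R6 = (0.005396)² × 1.5 = 0.00004368 W

Final answers:
1. V_1 = 23.98 V
2. I_R1 = 0.008302 A
3. P_R6 = 4.368e-05 W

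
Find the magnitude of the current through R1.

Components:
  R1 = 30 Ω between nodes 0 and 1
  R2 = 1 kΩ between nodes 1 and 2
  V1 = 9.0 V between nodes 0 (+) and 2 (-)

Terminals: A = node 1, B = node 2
Nodal analysis, taking node 2 as the 0 V reference.
Source V1 fixes V_0 = 9 V.
KCL at each unknown node (sum of currents leaving = 0; resistances in Ω):
  Node 1: (V_1 - 9)/30 + (V_1 - 0)/1000 = 0
Collecting terms: 0.03433 × V_1 = 0.3  =>  V_1 = 8.738 V
I_R1 = (V_0 - V_1)/R1 = (9 - 8.738)/30 = 0.008738 A
|I_R1| = 0.008738 A

Final answer: |I_R1| = 0.008738 A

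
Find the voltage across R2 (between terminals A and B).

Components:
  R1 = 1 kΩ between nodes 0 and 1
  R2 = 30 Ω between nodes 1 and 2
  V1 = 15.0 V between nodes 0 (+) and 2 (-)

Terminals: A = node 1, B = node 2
R1 and R2 are in series across V1 (node 0 → node 1 → node 2), and the output A–B is taken across R2, so this is a voltage divider.
Series current: I = V1/(R1 + R2) = 15/(1000 + 30) = 15/1030 = 0.01456 A
V_R2 = I × R2 = V1 × R2/(R1 + R2) = 15 × 30/1030 = 0.4369 V

Final answer: 0.4369 V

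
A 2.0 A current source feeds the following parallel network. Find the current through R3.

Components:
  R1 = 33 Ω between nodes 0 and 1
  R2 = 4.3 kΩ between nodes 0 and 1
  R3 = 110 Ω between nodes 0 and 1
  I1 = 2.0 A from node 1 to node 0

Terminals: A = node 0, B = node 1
All resistors sit directly between nodes 0 and 1, so they are in parallel and share one voltage V; the full source current 2 A splits among them.
1/R_par = 1/33 + 1/4300 + 1/110 = 0.03963 S  =>  R_par = 25.24 Ω
V = I × R_par = 2 × 25.24 = 50.47 V
I_R3 = V/R3 = 50.47/110 = 0.4588 A

Final answer: 0.4588 A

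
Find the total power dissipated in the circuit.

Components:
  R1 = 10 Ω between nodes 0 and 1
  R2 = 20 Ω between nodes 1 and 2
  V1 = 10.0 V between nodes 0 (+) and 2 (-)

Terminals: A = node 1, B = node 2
Nodal analysis, taking node 2 as the 0 V reference.
Source V1 fixes V_0 = 10 V.
KCL at each unknown node (sum of currents leaving = 0; resistances in Ω):
  Node 1: (V_1 - 10)/10 + (V_1 - 0)/20 = 0
Collecting terms: 0.15 × V_1 = 1  =>  V_1 = 6.667 V
Power in each resistor, P = (ΔV)²/R:
  P_R1 = (10 - 6.667)²/10 = 1.111 W
  P_R2 = (6.667 - 0)²/20 = 2.222 W
P_total = P_R1 + P_R2 = 3.333 W

Final answer: 3.333 W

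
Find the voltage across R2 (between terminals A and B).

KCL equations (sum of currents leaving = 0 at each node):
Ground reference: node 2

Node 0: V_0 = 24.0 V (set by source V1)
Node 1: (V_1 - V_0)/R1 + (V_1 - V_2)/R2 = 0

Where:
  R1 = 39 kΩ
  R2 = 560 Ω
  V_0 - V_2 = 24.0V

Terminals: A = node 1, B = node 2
R1 and R2 are in series across V1 (node 0 → node 1 → node 2), and the output A–B is taken across R2, so this is a voltage divider.
Series current: I = V1/(R1 + R2) = 24/(39000 + 560) = 24/39560 = 0.0006067 A
V_R2 = I × R2 = V1 × R2/(R1 + R2) = 24 × 560/39560 = 0.3397 V

Final answer: 0.3397 V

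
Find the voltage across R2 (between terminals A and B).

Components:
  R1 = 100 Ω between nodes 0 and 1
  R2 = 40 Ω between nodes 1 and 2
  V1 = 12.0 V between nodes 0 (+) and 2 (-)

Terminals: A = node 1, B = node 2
R1 and R2 are in series across V1 (node 0 → node 1 → node 2), and the output A–B is taken across R2, so this is a voltage divider.
Series current: I = V1/(R1 + R2) = 12/(100 + 40) = 12/140 = 0.08571 A
V_R2 = I × R2 = V1 × R2/(R1 + R2) = 12 × 40/140 = 3.429 V

Final answer: 3.429 V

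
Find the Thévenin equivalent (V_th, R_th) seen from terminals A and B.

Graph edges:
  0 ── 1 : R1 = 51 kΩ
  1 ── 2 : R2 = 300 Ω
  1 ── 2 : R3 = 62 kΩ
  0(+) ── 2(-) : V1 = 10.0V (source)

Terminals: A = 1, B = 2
Step 1 — V_th is the open-circuit voltage V_A - V_B (nothing connected across the terminals).
Nodal analysis, taking node 2 as the 0 V reference.
Source V1 fixes V_0 = 10 V.
KCL at each unknown node (sum of currents leaving = 0; resistances in Ω):
  Node 1: (V_1 - 10)/51000 + (V_1 - 0)/300 + (V_1 - 0)/62000 = 0
Collecting terms: 0.003369 × V_1 = 0.0001961  =>  V_1 = 0.0582 V
V_th = V_1 - V_2 = 0.0582 - 0 = 0.0582 V
Step 2 — R_th: zero the source — replace V1 by a short circuit (node 2 merges into node 0) — and find the resistance seen between A (node 1) and B (node 0).
Reduce the network between node 1 (A) and node 0 (B) by series/parallel combination:
  Rp1 = R1 ‖ R2 ‖ R3 (parallel, all between nodes 0 and 1) = 1/(1/51000 + 1/300 + 1/62000) = 296.8 Ω
R_th = 296.8 Ω

Final answer: V_th = 0.0582 V, R_th = 296.8 Ω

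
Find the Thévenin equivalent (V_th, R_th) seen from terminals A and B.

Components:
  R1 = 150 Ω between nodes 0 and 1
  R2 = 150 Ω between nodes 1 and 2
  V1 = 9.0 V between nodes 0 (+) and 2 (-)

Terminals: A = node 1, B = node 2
Step 1 — V_th is the open-circuit voltage V_A - V_B (nothing connected across the terminals).
Nodal analysis, taking node 2 as the 0 V reference.
Source V1 fixes V_0 = 9 V.
KCL at each unknown node (sum of currents leaving = 0; resistances in Ω):
  Node 1: (V_1 - 9)/150 + (V_1 - 0)/150 = 0
Collecting terms: 0.01333 × V_1 = 0.06  =>  V_1 = 4.5 V
V_th = V_1 - V_2 = 4.5 - 0 = 4.5 V
Step 2 — R_th: zero the source — replace V1 by a short circuit (node 2 merges into node 0) — and find the resistance seen between A (node 1) and B (node 0).
Reduce the network between node 1 (A) and node 0 (B) by series/parallel combination:
  Rp1 = R1 ‖ R2 (parallel, both between nodes 0 and 1) = 1/(1/150 + 1/150) = 75 Ω
R_th = 75 Ω

Final answer: V_th = 4.5 V, R_th = 75 Ω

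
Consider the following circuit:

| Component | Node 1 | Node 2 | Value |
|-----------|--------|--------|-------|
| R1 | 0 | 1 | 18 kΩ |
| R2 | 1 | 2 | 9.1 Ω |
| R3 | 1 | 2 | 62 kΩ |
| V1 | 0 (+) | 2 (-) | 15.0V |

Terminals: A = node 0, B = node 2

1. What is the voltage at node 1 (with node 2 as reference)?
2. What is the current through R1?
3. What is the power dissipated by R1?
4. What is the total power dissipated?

Nodal analysis, taking node 2 as the 0 V reference.
Source V1 fixes V_0 = 15 V.
KCL at each unknown node (sum of currents leaving = 0; resistances in Ω):
  Node 1: (V_1 - 15)/18000 + (V_1 - 0)/9.1 + (V_1 - 0)/62000 = 0
Collecting terms: 0.11 × V_1 = 0.0008333  =>  V_1 = 0.007578 V
Part 1:
  Read off the nodal solution: V_1 = 0.007578 V
Part 2:
  I_R1 = (V_0 - V_1)/R1 = (15 - 0.007578)/18000 = 0.0008329 A
  Magnitude: I_R1 = 0.0008329 A
Part 3:
  I_R1 = (V_0 - V_1)/R1 = (15 - 0.007578)/18000 = 0.0008329 A
  P_R1 = I_R1² × R1 = (0.0008329)² × 18000 = 0.01249 W
Part 4:
  Power in each resistor, P = (ΔV)²/R:
    P_R1 = (15 - 0.007578)²/18000 = 0.01249 W
    P_R2 = (0.007578 - 0)²/9.1 = 0.000006311 W
    P_R3 = (0.007578 - 0)²/62000 = 0.0000000009263 W
  P_total = P_R1 + P_R2 + P_R3 = 0.01249 W

Final answers:
1. V_1 = 0.007578 V
2. I_R1 = 0.0008329 A
3. P_R1 = 0.01249 W
4. P_total = 0.01249 W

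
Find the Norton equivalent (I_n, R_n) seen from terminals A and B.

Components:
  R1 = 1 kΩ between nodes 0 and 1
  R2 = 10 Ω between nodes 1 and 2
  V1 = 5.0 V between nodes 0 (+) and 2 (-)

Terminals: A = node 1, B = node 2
Find the Thévenin equivalent first; then I_n = V_th/R_th and R_n = R_th.
Step 1 — V_th is the open-circuit voltage V_A - V_B (nothing connected across the terminals).
Nodal analysis, taking node 2 as the 0 V reference.
Source V1 fixes V_0 = 5 V.
KCL at each unknown node (sum of currents leaving = 0; resistances in Ω):
  Node 1: (V_1 - 5)/1000 + (V_1 - 0)/10 = 0
Collecting terms: 0.101 × V_1 = 0.005  =>  V_1 = 0.0495 V
V_th = V_1 - V_2 = 0.0495 - 0 = 0.0495 V
Step 2 — R_th: zero the source — replace V1 by a short circuit (node 2 merges into node 0) — and find the resistance seen between A (node 1) and B (node 0).
Reduce the network between node 1 (A) and node 0 (B) by series/parallel combination:
  Rp1 = R1 ‖ R2 (parallel, both between nodes 0 and 1) = 1/(1/1000 + 1/10) = 9.901 Ω
R_th = 9.901 Ω
I_n = V_th/R_th = 0.0495/9.901 = 0.005 A, and R_n = R_th = 9.901 Ω

Final answer: I_n = 0.005 A, R_n = 9.901 Ω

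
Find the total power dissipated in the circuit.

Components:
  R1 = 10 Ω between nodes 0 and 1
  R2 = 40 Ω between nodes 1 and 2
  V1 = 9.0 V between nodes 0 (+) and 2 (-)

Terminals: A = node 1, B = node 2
Nodal analysis, taking node 2 as the 0 V reference.
Source V1 fixes V_0 = 9 V.
KCL at each unknown node (sum of currents leaving = 0; resistances in Ω):
  Node 1: (V_1 - 9)/10 + (V_1 - 0)/40 = 0
Collecting terms: 0.125 × V_1 = 0.9  =>  V_1 = 7.2 V
Power in each resistor, P = (ΔV)²/R:
  P_R1 = (9 - 7.2)²/10 = 0.324 W
  P_R2 = (7.2 - 0)²/40 = 1.296 W
P_total = P_R1 + P_R2 = 1.62 W

Final answer: 1.62 W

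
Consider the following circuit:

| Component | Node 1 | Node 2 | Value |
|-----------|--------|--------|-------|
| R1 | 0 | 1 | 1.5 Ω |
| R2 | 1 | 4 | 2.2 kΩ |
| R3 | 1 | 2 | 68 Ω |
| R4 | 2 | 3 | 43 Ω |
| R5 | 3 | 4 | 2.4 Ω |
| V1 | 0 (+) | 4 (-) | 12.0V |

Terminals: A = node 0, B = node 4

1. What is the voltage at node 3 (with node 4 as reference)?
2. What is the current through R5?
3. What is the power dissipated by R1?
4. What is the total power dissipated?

Nodal analysis, taking node 4 as the 0 V reference.
Source V1 fixes V_0 = 12 V.
KCL at each unknown node (sum of currents leaving = 0; resistances in Ω):
  Node 1: (V_1 - 12)/1.5 + (V_1 - 0)/2200 + (V_1 - V_2)/68 = 0
  Node 2: (V_2 - V_1)/68 + (V_2 - V_3)/43 = 0
  Node 3: (V_3 - V_2)/43 + (V_3 - 0)/2.4 = 0
Collecting terms (coefficients in siemens):
  0.6818·V_1 - 0.01471·V_2 = 8
  0.03796·V_2 - 0.01471·V_1 - 0.02326·V_3 = 0
  0.4399·V_3 - 0.02326·V_2 = 0
Solving these 3 simultaneous equations (Gaussian elimination) gives:
  V_1 = 11.84 V, V_2 = 4.738 V, V_3 = 0.2505 V
Part 1:
  Read off the nodal solution: V_3 = 0.2505 V
Part 2:
  I_R5 = (V_3 - V_4)/R5 = (0.2505 - 0)/2.4 = 0.1044 A
  Magnitude: I_R5 = 0.1044 A
Part 3:
  I_R1 = (V_0 - V_1)/R1 = (12 - 11.84)/1.5 = 0.1097 A
  P_R1 = I_R1² × R1 = (0.1097)² × 1.5 = 0.01807 W
Part 4:
  Power in each resistor, P = (ΔV)²/R:
    P_R1 = (12 - 11.84)²/1.5 = 0.01807 W
    P_R2 = (11.84 - 0)²/2200 = 0.06367 W
    P_R3 = (11.84 - 4.738)²/68 = 0.7407 W
    P_R4 = (4.738 - 0.2505)²/43 = 0.4684 W
    P_R5 = (0.2505 - 0)²/2.4 = 0.02614 W
  P_total = P_R1 + P_R2 + P_R3 + P_R4 + P_R5 = 1.317 W

Final answers:
1. V_3 = 0.2505 V
2. I_R5 = 0.1044 A
3. P_R1 = 0.01807 W
4. P_total = 1.317 W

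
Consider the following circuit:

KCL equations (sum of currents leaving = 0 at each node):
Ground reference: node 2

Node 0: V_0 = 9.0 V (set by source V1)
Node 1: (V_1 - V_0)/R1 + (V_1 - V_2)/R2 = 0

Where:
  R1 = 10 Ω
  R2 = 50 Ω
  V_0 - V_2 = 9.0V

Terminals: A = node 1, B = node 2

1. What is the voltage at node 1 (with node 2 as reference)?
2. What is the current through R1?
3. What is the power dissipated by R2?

Nodal analysis, taking node 2 as the 0 V reference.
Source V1 fixes V_0 = 9 V.
KCL at each unknown node (sum of currents leaving = 0; resistances in Ω):
  Node 1: (V_1 - 9)/10 + (V_1 - 0)/50 = 0
Collecting terms: 0.12 × V_1 = 0.9  =>  V_1 = 7.5 V
Part 1:
  Read off the nodal solution: V_1 = 7.5 V
Part 2:
  I_R1 = (V_0 - V_1)/R1 = (9 - 7.5)/10 = 0.15 A
  Magnitude: I_R1 = 0.15 A
Part 3:
  I_R2 = (V_1 - V_2)/R2 = (7.5 - 0)/50 = 0.15 A
  P_R2 = I_R2² × R2 = (0.15)² × 50 = 1.125 W

Final answers:
1. V_1 = 7.5 V
2. I_R1 = 0.15 A
3. P_R2 = 1.125 W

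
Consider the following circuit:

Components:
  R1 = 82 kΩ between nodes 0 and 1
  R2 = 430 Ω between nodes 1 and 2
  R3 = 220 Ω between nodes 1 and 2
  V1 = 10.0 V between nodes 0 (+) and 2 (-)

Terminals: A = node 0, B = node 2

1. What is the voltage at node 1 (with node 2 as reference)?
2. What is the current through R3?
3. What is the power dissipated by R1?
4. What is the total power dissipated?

Nodal analysis, taking node 2 as the 0 V reference.
Source V1 fixes V_0 = 10 V.
KCL at each unknown node (sum of currents leaving = 0; resistances in Ω):
  Node 1: (V_1 - 10)/82000 + (V_1 - 0)/430 + (V_1 - 0)/220 = 0
Collecting terms: 0.006883 × V_1 = 0.000122  =>  V_1 = 0.01772 V
Part 1:
  Read off the nodal solution: V_1 = 0.01772 V
Part 2:
  I_R3 = (V_1 - V_2)/R3 = (0.01772 - 0)/220 = 0.00008053 A
  Magnitude: I_R3 = 0.00008053 A
Part 3:
  I_R1 = (V_0 - V_1)/R1 = (10 - 0.01772)/82000 = 0.0001217 A
  P_R1 = I_R1² × R1 = (0.0001217)² × 82000 = 0.001215 W
Part 4:
  Power in each resistor, P = (ΔV)²/R:
    P_R1 = (10 - 0.01772)²/82000 = 0.001215 W
    P_R2 = (0.01772 - 0)²/430 = 0.00000073 W
    P_R3 = (0.01772 - 0)²/220 = 0.000001427 W
  P_total = P_R1 + P_R2 + P_R3 = 0.001217 W

Final answers:
1. V_1 = 0.01772 V
2. I_R3 = 8.053e-05 A
3. P_R1 = 0.001215 W
4. P_total = 0.001217 W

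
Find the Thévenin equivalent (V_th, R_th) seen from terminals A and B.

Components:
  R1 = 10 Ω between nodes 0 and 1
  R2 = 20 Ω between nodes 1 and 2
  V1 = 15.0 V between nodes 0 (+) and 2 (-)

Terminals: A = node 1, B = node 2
Step 1 — V_th is the open-circuit voltage V_A - V_B (nothing connected across the terminals).
Nodal analysis, taking node 2 as the 0 V reference.
Source V1 fixes V_0 = 15 V.
KCL at each unknown node (sum of currents leaving = 0; resistances in Ω):
  Node 1: (V_1 - 15)/10 + (V_1 - 0)/20 = 0
Collecting terms: 0.15 × V_1 = 1.5  =>  V_1 = 10 V
V_th = V_1 - V_2 = 10 - 0 = 10 V
Step 2 — R_th: zero the source — replace V1 by a short circuit (node 2 merges into node 0) — and find the resistance seen between A (node 1) and B (node 0).
Reduce the network between node 1 (A) and node 0 (B) by series/parallel combination:
  Rp1 = R1 ‖ R2 (parallel, both between nodes 0 and 1) = 1/(1/10 + 1/20) = 6.667 Ω
R_th = 6.667 Ω

Final answer: V_th = 10 V, R_th = 6.667 Ω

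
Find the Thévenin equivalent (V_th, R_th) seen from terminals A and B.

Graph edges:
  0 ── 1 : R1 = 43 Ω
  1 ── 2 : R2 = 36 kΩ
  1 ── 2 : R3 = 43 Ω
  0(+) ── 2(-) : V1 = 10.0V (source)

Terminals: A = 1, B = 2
Step 1 — V_th is the open-circuit voltage V_A - V_B (nothing connected across the terminals).
Nodal analysis, taking node 2 as the 0 V reference.
Source V1 fixes V_0 = 10 V.
KCL at each unknown node (sum of currents leaving = 0; resistances in Ω):
  Node 1: (V_1 - 10)/43 + (V_1 - 0)/36000 + (V_1 - 0)/43 = 0
Collecting terms: 0.04654 × V_1 = 0.2326  =>  V_1 = 4.997 V
V_th = V_1 - V_2 = 4.997 - 0 = 4.997 V
Step 2 — R_th: zero the source — replace V1 by a short circuit (node 2 merges into node 0) — and find the resistance seen between A (node 1) and B (node 0).
Reduce the network between node 1 (A) and node 0 (B) by series/parallel combination:
  Rp1 = R1 ‖ R2 ‖ R3 (parallel, all between nodes 0 and 1) = 1/(1/43 + 1/36000 + 1/43) = 21.49 Ω
R_th = 21.49 Ω

Final answer: V_th = 4.997 V, R_th = 21.49 Ω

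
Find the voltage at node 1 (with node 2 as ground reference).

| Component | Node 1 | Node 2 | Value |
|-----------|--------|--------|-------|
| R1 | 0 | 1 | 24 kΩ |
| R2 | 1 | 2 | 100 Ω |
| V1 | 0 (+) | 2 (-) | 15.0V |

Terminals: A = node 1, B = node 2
Nodal analysis, taking node 2 as the 0 V reference.
Source V1 fixes V_0 = 15 V.
KCL at each unknown node (sum of currents leaving = 0; resistances in Ω):
  Node 1: (V_1 - 15)/24000 + (V_1 - 0)/100 = 0
Collecting terms: 0.01004 × V_1 = 0.000625  =>  V_1 = 0.06224 V
The requested potential is V_1 = 0.06224 V.

Final answer: V_1 = 0.06224 V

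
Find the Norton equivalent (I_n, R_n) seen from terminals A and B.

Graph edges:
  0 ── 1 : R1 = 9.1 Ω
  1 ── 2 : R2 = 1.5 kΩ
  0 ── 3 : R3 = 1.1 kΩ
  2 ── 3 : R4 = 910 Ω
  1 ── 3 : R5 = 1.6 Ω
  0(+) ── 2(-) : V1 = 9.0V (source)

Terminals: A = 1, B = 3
Find the Thévenin equivalent first; then I_n = V_th/R_th and R_n = R_th.
Step 1 — V_th is the open-circuit voltage V_A - V_B (nothing connected across the terminals).
Nodal analysis, taking node 2 as the 0 V reference.
Source V1 fixes V_0 = 9 V.
KCL at each unknown node (sum of currents leaving = 0; resistances in Ω):
  Node 1: (V_1 - 9)/9.1 + (V_1 - 0)/1500 + (V_1 - V_3)/1.6 = 0
  Node 3: (V_3 - 9)/1100 + (V_3 - 0)/910 + (V_3 - V_1)/1.6 = 0
Collecting terms (coefficients in siemens):
  0.7356·V_1 - 0.625·V_3 = 0.989
  0.627·V_3 - 0.625·V_1 = 0.008182
Determinant D = (0.7356)(0.627) - (-0.625)(-0.625) = 0.07057
V_1 = [(0.989)(0.627) - (-0.625)(0.008182)]/D = 8.859 V
V_3 = [(0.7356)(0.008182) - (0.989)(-0.625)]/D = 8.844 V
V_th = V_1 - V_3 = 8.859 - 8.844 = 0.01532 V
Step 2 — R_th: zero the source — replace V1 by a short circuit (node 2 merges into node 0) — and find the resistance seen between A (node 1) and B (node 3).
Reduce the network between node 1 (A) and node 3 (B) by series/parallel combination:
  Rp1 = R1 ‖ R2 (parallel, both between nodes 0 and 1) = 1/(1/9.1 + 1/1500) = 9.045 Ω
  Rp2 = R3 ‖ R4 (parallel, both between nodes 0 and 3) = 1/(1/1100 + 1/910) = 498 Ω
  Rs1 = Rp1 + Rp2 (series, joined only at node 0) = 9.045 + 498 = 507.1 Ω
  Rp3 = R5 ‖ Rs1 (parallel, both between nodes 1 and 3) = 1/(1/1.6 + 1/507.1) = 1.595 Ω
R_th = 1.595 Ω
I_n = V_th/R_th = 0.01532/1.595 = 0.009607 A, and R_n = R_th = 1.595 Ω

Final answer: I_n = 0.009607 A, R_n = 1.595 Ω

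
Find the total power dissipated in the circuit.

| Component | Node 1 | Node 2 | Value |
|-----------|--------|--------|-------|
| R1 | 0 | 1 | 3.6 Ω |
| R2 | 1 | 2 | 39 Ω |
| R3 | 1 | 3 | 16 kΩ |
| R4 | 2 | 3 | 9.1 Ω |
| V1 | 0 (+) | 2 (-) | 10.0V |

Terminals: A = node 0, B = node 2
Nodal analysis, taking node 2 as the 0 V reference.
Source V1 fixes V_0 = 10 V.
KCL at each unknown node (sum of currents leaving = 0; resistances in Ω):
  Node 1: (V_1 - 10)/3.6 + (V_1 - 0)/39 + (V_1 - V_3)/16000 = 0
  Node 3: (V_3 - V_1)/16000 + (V_3 - 0)/9.1 = 0
Collecting terms (coefficients in siemens):
  0.3035·V_1 - 0.0000625·V_3 = 2.778
  0.11·V_3 - 0.0000625·V_1 = 0
Determinant D = (0.3035)(0.11) - (-0.0000625)(-0.0000625) = 0.03337
V_1 = [(2.778)(0.11) - (-0.0000625)(0)]/D = 9.153 V
V_3 = [(0.3035)(0) - (2.778)(-0.0000625)]/D = 0.005203 V
Power in each resistor, P = (ΔV)²/R:
  P_R1 = (10 - 9.153)²/3.6 = 0.1993 W
  P_R2 = (9.153 - 0)²/39 = 2.148 W
  P_R3 = (9.153 - 0.005203)²/16000 = 0.00523 W
  P_R4 = (0 - 0.005203)²/9.1 = 0.000002975 W
P_total = P_R1 + P_R2 + P_R3 + P_R4 = 2.353 W

Final answer: 2.353 W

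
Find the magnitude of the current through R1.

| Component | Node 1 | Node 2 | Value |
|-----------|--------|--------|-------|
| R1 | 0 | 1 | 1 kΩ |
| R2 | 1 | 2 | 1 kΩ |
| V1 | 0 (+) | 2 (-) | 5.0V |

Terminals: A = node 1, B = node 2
Nodal analysis, taking node 2 as the 0 V reference.
Source V1 fixes V_0 = 5 V.
KCL at each unknown node (sum of currents leaving = 0; resistances in Ω):
  Node 1: (V_1 - 5)/1000 + (V_1 - 0)/1000 = 0
Collecting terms: 0.002 × V_1 = 0.005  =>  V_1 = 2.5 V
I_R1 = (V_0 - V_1)/R1 = (5 - 2.5)/1000 = 0.0025 A
|I_R1| = 0.0025 A

Final answer: |I_R1| = 0.0025 A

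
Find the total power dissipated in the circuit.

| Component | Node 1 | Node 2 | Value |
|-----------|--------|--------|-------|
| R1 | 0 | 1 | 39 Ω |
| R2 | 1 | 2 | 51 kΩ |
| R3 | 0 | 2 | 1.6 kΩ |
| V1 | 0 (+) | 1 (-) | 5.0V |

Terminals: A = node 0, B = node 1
Nodal analysis, taking node 1 as the 0 V reference.
Source V1 fixes V_0 = 5 V.
KCL at each unknown node (sum of currents leaving = 0; resistances in Ω):
  Node 2: (V_2 - 0)/51000 + (V_2 - 5)/1600 = 0
Collecting terms: 0.0006446 × V_2 = 0.003125  =>  V_2 = 4.848 V
Power in each resistor, P = (ΔV)²/R:
  P_R1 = (5 - 0)²/39 = 0.641 W
  P_R2 = (0 - 4.848)²/51000 = 0.0004608 W
  P_R3 = (5 - 4.848)²/1600 = 0.00001446 W
P_total = P_R1 + P_R2 + P_R3 = 0.6415 W

Final answer: 0.6415 W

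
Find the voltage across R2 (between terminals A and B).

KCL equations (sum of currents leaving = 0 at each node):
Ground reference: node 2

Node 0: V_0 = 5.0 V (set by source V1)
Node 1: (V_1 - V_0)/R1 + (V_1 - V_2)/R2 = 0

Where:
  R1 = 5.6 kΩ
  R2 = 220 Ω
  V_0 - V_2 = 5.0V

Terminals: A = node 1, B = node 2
R1 and R2 are in series across V1 (node 0 → node 1 → node 2), and the output A–B is taken across R2, so this is a voltage divider.
Series current: I = V1/(R1 + R2) = 5/(5600 + 220) = 5/5820 = 0.0008591 A
V_R2 = I × R2 = V1 × R2/(R1 + R2) = 5 × 220/5820 = 0.189 V

Final answer: 0.189 V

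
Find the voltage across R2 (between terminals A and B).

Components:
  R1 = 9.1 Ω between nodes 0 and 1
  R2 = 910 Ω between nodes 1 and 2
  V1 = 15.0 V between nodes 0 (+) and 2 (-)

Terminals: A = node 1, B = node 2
R1 and R2 are in series across V1 (node 0 → node 1 → node 2), and the output A–B is taken across R2, so this is a voltage divider.
Series current: I = V1/(R1 + R2) = 15/(9.1 + 910) = 15/919.1 = 0.01632 A
V_R2 = I × R2 = V1 × R2/(R1 + R2) = 15 × 910/919.1 = 14.85 V

Final answer: 14.85 V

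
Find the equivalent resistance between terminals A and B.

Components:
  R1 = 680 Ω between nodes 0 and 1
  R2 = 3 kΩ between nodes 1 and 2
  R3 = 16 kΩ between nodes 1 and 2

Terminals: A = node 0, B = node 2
Reduce the network between node 0 (A) and node 2 (B) by series/parallel combination:
  Rp1 = R2 ‖ R3 (parallel, both between nodes 1 and 2) = 1/(1/3000 + 1/16000) = 2526 Ω
  Rs1 = R1 + Rp1 (series, joined only at node 1) = 680 + 2526 = 3206 Ω
R_eq = 3.206 kΩ

Final answer: 3.206 kΩ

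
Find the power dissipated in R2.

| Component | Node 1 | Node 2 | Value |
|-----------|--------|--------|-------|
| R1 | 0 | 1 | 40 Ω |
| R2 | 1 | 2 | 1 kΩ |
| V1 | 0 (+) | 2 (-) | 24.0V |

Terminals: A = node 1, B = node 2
Nodal analysis, taking node 2 as the 0 V reference.
Source V1 fixes V_0 = 24 V.
KCL at each unknown node (sum of currents leaving = 0; resistances in Ω):
  Node 1: (V_1 - 24)/40 + (V_1 - 0)/1000 = 0
Collecting terms: 0.026 × V_1 = 0.6  =>  V_1 = 23.08 V
I_R2 = (V_1 - V_2)/R2 = (23.08 - 0)/1000 = 0.02308 A
P_R2 = I_R2² × R2 = (0.02308)² × 1000 = 0.5325 W

Final answer: 0.5325 W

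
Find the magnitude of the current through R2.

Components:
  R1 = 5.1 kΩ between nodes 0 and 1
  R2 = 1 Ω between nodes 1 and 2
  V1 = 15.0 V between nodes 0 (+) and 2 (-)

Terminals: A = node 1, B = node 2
Nodal analysis, taking node 2 as the 0 V reference.
Source V1 fixes V_0 = 15 V.
KCL at each unknown node (sum of currents leaving = 0; resistances in Ω):
  Node 1: (V_1 - 15)/5100 + (V_1 - 0)/1 = 0
Collecting terms: 1 × V_1 = 0.002941  =>  V_1 = 0.002941 V
I_R2 = (V_1 - V_2)/R2 = (0.002941 - 0)/1 = 0.002941 A
|I_R2| = 0.002941 A

Final answer: |I_R2| = 0.002941 A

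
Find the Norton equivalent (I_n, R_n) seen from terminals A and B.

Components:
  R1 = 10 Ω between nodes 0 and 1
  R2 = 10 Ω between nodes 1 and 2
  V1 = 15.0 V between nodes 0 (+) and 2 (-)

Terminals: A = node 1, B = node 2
Find the Thévenin equivalent first; then I_n = V_th/R_th and R_n = R_th.
Step 1 — V_th is the open-circuit voltage V_A - V_B (nothing connected across the terminals).
Nodal analysis, taking node 2 as the 0 V reference.
Source V1 fixes V_0 = 15 V.
KCL at each unknown node (sum of currents leaving = 0; resistances in Ω):
  Node 1: (V_1 - 15)/10 + (V_1 - 0)/10 = 0
Collecting terms: 0.2 × V_1 = 1.5  =>  V_1 = 7.5 V
V_th = V_1 - V_2 = 7.5 - 0 = 7.5 V
Step 2 — R_th: zero the source — replace V1 by a short circuit (node 2 merges into node 0) — and find the resistance seen between A (node 1) and B (node 0).
Reduce the network between node 1 (A) and node 0 (B) by series/parallel combination:
  Rp1 = R1 ‖ R2 (parallel, both between nodes 0 and 1) = 1/(1/10 + 1/10) = 5 Ω
R_th = 5 Ω
I_n = V_th/R_th = 7.5/5 = 1.5 A, and R_n = R_th = 5 Ω

Final answer: I_n = 1.5 A, R_n = 5 Ω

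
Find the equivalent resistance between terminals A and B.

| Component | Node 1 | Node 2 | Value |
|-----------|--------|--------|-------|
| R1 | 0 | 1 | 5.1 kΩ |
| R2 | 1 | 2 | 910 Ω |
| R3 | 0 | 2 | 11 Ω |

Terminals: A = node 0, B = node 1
Reduce the network between node 0 (A) and node 1 (B) by series/parallel combination:
  Rs1 = R3 + R2 (series, joined only at node 2) = 11 + 910 = 921 Ω
  Rp1 = R1 ‖ Rs1 (parallel, both between nodes 0 and 1) = 1/(1/5100 + 1/921) = 780.1 Ω
R_eq = 780.1 Ω

Final answer: 780.1 Ω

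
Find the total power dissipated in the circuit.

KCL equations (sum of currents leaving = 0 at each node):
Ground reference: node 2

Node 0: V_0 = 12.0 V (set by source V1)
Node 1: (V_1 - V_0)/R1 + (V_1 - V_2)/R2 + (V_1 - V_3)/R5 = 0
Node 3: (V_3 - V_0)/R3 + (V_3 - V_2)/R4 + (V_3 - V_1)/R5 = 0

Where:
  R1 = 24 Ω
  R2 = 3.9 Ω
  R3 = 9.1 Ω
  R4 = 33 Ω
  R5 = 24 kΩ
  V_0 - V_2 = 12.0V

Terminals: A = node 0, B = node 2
Nodal analysis, taking node 2 as the 0 V reference.
Source V1 fixes V_0 = 12 V.
KCL at each unknown node (sum of currents leaving = 0; resistances in Ω):
  Node 1: (V_1 - 12)/24 + (V_1 - 0)/3.9 + (V_1 - V_3)/24000 = 0
  Node 3: (V_3 - 12)/9.1 + (V_3 - 0)/33 + (V_3 - V_1)/24000 = 0
Collecting terms (coefficients in siemens):
  0.2981·V_1 - 0.00004167·V_3 = 0.5
  0.1402·V_3 - 0.00004167·V_1 = 1.319
Determinant D = (0.2981)(0.1402) - (-0.00004167)(-0.00004167) = 0.04181
V_1 = [(0.5)(0.1402) - (-0.00004167)(1.319)]/D = 1.678 V
V_3 = [(0.2981)(1.319) - (0.5)(-0.00004167)]/D = 9.404 V
Power in each resistor, P = (ΔV)²/R:
  P_R1 = (12 - 1.678)²/24 = 4.439 W
  P_R2 = (1.678 - 0)²/3.9 = 0.7224 W
  P_R3 = (12 - 9.404)²/9.1 = 0.7406 W
  P_R4 = (0 - 9.404)²/33 = 2.68 W
  P_R5 = (1.678 - 9.404)²/24000 = 0.002487 W
P_total = P_R1 + P_R2 + P_R3 + P_R4 + P_R5 = 8.584 W

Final answer: 8.584 W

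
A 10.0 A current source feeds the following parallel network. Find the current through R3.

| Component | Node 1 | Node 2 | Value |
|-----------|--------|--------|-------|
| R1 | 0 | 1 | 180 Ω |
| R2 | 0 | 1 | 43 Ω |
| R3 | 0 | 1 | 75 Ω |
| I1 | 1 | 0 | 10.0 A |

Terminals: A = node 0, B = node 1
All resistors sit directly between nodes 0 and 1, so they are in parallel and share one voltage V; the full source current 10 A splits among them.
1/R_par = 1/180 + 1/43 + 1/75 = 0.04214 S  =>  R_par = 23.73 Ω
V = I × R_par = 10 × 23.73 = 237.3 V
I_R3 = V/R3 = 237.3/75 = 3.164 A

Final answer: 3.164 A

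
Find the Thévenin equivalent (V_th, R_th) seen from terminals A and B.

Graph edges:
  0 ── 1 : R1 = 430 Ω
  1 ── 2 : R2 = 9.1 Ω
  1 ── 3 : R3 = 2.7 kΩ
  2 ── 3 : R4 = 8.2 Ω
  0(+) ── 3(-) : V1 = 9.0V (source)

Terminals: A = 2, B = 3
Step 1 — V_th is the open-circuit voltage V_A - V_B (nothing connected across the terminals).
Nodal analysis, taking node 3 as the 0 V reference.
Source V1 fixes V_0 = 9 V.
KCL at each unknown node (sum of currents leaving = 0; resistances in Ω):
  Node 1: (V_1 - 9)/430 + (V_1 - V_2)/9.1 + (V_1 - 0)/2700 = 0
  Node 2: (V_2 - V_1)/9.1 + (V_2 - 0)/8.2 = 0
Collecting terms (coefficients in siemens):
  0.1126·V_1 - 0.1099·V_2 = 0.02093
  0.2318·V_2 - 0.1099·V_1 = 0
Determinant D = (0.1126)(0.2318) - (-0.1099)(-0.1099) = 0.01403
V_1 = [(0.02093)(0.2318) - (-0.1099)(0)]/D = 0.346 V
V_2 = [(0.1126)(0) - (0.02093)(-0.1099)]/D = 0.164 V
V_th = V_2 - V_3 = 0.164 - 0 = 0.164 V
Step 2 — R_th: zero the source — replace V1 by a short circuit (node 3 merges into node 0) — and find the resistance seen between A (node 2) and B (node 0).
Reduce the network between node 2 (A) and node 0 (B) by series/parallel combination:
  Rp1 = R1 ‖ R3 (parallel, both between nodes 0 and 1) = 1/(1/430 + 1/2700) = 370.9 Ω
  Rs1 = R2 + Rp1 (series, joined only at node 1) = 9.1 + 370.9 = 380 Ω
  Rp2 = R4 ‖ Rs1 (parallel, both between nodes 0 and 2) = 1/(1/8.2 + 1/380) = 8.027 Ω
R_th = 8.027 Ω

Final answer: V_th = 0.164 V, R_th = 8.027 Ω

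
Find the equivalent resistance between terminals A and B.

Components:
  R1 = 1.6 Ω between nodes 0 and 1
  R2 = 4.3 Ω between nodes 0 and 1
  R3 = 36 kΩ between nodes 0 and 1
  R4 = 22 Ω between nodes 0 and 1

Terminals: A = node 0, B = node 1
Reduce the network between node 0 (A) and node 1 (B) by series/parallel combination:
  Rp1 = R1 ‖ R2 ‖ R3 ‖ R4 (parallel, all between nodes 0 and 1) = 1/(1/1.6 + 1/4.3 + 1/36000 + 1/22) = 1.107 Ω
R_eq = 1.107 Ω

Final answer: 1.107 Ω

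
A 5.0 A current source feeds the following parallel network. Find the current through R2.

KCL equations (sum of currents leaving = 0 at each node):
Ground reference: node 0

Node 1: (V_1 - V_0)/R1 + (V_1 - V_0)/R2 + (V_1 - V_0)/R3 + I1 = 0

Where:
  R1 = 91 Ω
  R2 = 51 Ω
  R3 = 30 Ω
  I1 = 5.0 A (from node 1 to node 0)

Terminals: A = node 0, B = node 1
All resistors sit directly between nodes 0 and 1, so they are in parallel and share one voltage V; the full source current 5 A splits among them.
1/R_par = 1/91 + 1/51 + 1/30 = 0.06393 S  =>  R_par = 15.64 Ω
V = I × R_par = 5 × 15.64 = 78.21 V
I_R2 = V/R2 = 78.21/51 = 1.534 A

Final answer: 1.534 A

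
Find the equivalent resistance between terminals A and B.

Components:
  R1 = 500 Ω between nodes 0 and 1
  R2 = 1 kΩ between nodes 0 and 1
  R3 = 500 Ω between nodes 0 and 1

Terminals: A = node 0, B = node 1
Reduce the network between node 0 (A) and node 1 (B) by series/parallel combination:
  Rp1 = R1 ‖ R2 ‖ R3 (parallel, all between nodes 0 and 1) = 1/(1/500 + 1/1000 + 1/500) = 200 Ω
R_eq = 200 Ω

Final answer: 200 Ω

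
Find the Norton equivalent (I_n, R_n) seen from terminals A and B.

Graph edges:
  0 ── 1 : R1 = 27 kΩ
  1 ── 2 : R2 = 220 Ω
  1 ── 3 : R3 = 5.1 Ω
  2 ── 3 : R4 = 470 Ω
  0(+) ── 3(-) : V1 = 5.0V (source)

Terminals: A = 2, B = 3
Find the Thévenin equivalent first; then I_n = V_th/R_th and R_n = R_th.
Step 1 — V_th is the open-circuit voltage V_A - V_B (nothing connected across the terminals).
Nodal analysis, taking node 3 as the 0 V reference.
Source V1 fixes V_0 = 5 V.
KCL at each unknown node (sum of currents leaving = 0; resistances in Ω):
  Node 1: (V_1 - 5)/27000 + (V_1 - V_2)/220 + (V_1 - 0)/5.1 = 0
  Node 2: (V_2 - V_1)/220 + (V_2 - 0)/470 = 0
Collecting terms (coefficients in siemens):
  0.2007·V_1 - 0.004545·V_2 = 0.0001852
  0.006673·V_2 - 0.004545·V_1 = 0
Determinant D = (0.2007)(0.006673) - (-0.004545)(-0.004545) = 0.001318
V_1 = [(0.0001852)(0.006673) - (-0.004545)(0)]/D = 0.0009373 V
V_2 = [(0.2007)(0) - (0.0001852)(-0.004545)]/D = 0.0006385 V
V_th = V_2 - V_3 = 0.0006385 - 0 = 0.0006385 V
Step 2 — R_th: zero the source — replace V1 by a short circuit (node 3 merges into node 0) — and find the resistance seen between A (node 2) and B (node 0).
Reduce the network between node 2 (A) and node 0 (B) by series/parallel combination:
  Rp1 = R1 ‖ R3 (parallel, both between nodes 0 and 1) = 1/(1/27000 + 1/5.1) = 5.099 Ω
  Rs1 = R2 + Rp1 (series, joined only at node 1) = 220 + 5.099 = 225.1 Ω
  Rp2 = R4 ‖ Rs1 (parallel, both between nodes 0 and 2) = 1/(1/470 + 1/225.1) = 152.2 Ω
R_th = 152.2 Ω
I_n = V_th/R_th = 0.0006385/152.2 = 0.000004195 A, and R_n = R_th = 152.2 Ω

Final answer: I_n = 4.195e-06 A, R_n = 152.2 Ω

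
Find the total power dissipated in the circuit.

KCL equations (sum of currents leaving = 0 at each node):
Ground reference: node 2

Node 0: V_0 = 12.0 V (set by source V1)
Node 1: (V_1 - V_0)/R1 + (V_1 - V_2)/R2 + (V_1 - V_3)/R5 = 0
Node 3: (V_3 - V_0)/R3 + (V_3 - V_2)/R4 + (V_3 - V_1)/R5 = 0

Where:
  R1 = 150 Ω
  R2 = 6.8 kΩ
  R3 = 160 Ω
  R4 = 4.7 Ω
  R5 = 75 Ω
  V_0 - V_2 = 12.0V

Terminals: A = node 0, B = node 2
Nodal analysis, taking node 2 as the 0 V reference.
Source V1 fixes V_0 = 12 V.
KCL at each unknown node (sum of currents leaving = 0; resistances in Ω):
  Node 1: (V_1 - 12)/150 + (V_1 - 0)/6800 + (V_1 - V_3)/75 = 0
  Node 3: (V_3 - 12)/160 + (V_3 - 0)/4.7 + (V_3 - V_1)/75 = 0
Collecting terms (coefficients in siemens):
  0.02015·V_1 - 0.01333·V_3 = 0.08
  0.2323·V_3 - 0.01333·V_1 = 0.075
Determinant D = (0.02015)(0.2323) - (-0.01333)(-0.01333) = 0.004503
V_1 = [(0.08)(0.2323) - (-0.01333)(0.075)]/D = 4.35 V
V_3 = [(0.02015)(0.075) - (0.08)(-0.01333)]/D = 0.5724 V
Power in each resistor, P = (ΔV)²/R:
  P_R1 = (12 - 4.35)²/150 = 0.3902 W
  P_R2 = (4.35 - 0)²/6800 = 0.002782 W
  P_R3 = (12 - 0.5724)²/160 = 0.8162 W
  P_R4 = (0 - 0.5724)²/4.7 = 0.06971 W
  P_R5 = (4.35 - 0.5724)²/75 = 0.1902 W
P_total = P_R1 + P_R2 + P_R3 + P_R4 + P_R5 = 1.469 W

Final answer: 1.469 W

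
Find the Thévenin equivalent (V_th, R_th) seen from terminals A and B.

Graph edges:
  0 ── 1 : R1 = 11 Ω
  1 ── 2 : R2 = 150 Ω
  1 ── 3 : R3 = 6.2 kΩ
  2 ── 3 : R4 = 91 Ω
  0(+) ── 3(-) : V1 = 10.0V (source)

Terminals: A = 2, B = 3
Step 1 — V_th is the open-circuit voltage V_A - V_B (nothing connected across the terminals).
Nodal analysis, taking node 3 as the 0 V reference.
Source V1 fixes V_0 = 10 V.
KCL at each unknown node (sum of currents leaving = 0; resistances in Ω):
  Node 1: (V_1 - 10)/11 + (V_1 - V_2)/150 + (V_1 - 0)/6200 = 0
  Node 2: (V_2 - V_1)/150 + (V_2 - 0)/91 = 0
Collecting terms (coefficients in siemens):
  0.09774·V_1 - 0.006667·V_2 = 0.9091
  0.01766·V_2 - 0.006667·V_1 = 0
Determinant D = (0.09774)(0.01766) - (-0.006667)(-0.006667) = 0.001681
V_1 = [(0.9091)(0.01766) - (-0.006667)(0)]/D = 9.547 V
V_2 = [(0.09774)(0) - (0.9091)(-0.006667)]/D = 3.605 V
V_th = V_2 - V_3 = 3.605 - 0 = 3.605 V
Step 2 — R_th: zero the source — replace V1 by a short circuit (node 3 merges into node 0) — and find the resistance seen between A (node 2) and B (node 0).
Reduce the network between node 2 (A) and node 0 (B) by series/parallel combination:
  Rp1 = R1 ‖ R3 (parallel, both between nodes 0 and 1) = 1/(1/11 + 1/6200) = 10.98 Ω
  Rs1 = R2 + Rp1 (series, joined only at node 1) = 150 + 10.98 = 161 Ω
  Rp2 = R4 ‖ Rs1 (parallel, both between nodes 0 and 2) = 1/(1/91 + 1/161) = 58.14 Ω
R_th = 58.14 Ω

Final answer: V_th = 3.605 V, R_th = 58.14 Ω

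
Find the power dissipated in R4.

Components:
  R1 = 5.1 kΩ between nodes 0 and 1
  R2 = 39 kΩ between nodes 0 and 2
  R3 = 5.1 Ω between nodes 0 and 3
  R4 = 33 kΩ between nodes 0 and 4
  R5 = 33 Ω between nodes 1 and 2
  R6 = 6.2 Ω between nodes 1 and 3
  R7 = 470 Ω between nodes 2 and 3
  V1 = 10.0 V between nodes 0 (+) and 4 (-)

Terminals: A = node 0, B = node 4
Nodal analysis, taking node 4 as the 0 V reference.
Source V1 fixes V_0 = 10 V.
KCL at each unknown node (sum of currents leaving = 0; resistances in Ω):
  Node 1: (V_1 - 10)/5100 + (V_1 - V_2)/33 + (V_1 - V_3)/6.2 = 0
  Node 2: (V_2 - 10)/39000 + (V_2 - V_1)/33 + (V_2 - V_3)/470 = 0
  Node 3: (V_3 - 10)/5.1 + (V_3 - V_1)/6.2 + (V_3 - V_2)/470 = 0
Collecting terms (coefficients in siemens):
  0.1918·V_1 - 0.0303·V_2 - 0.1613·V_3 = 0.001961
  0.03246·V_2 - 0.0303·V_1 - 0.002128·V_3 = 0.0002564
  0.3595·V_3 - 0.1613·V_1 - 0.002128·V_2 = 1.961
Solving these 3 simultaneous equations (Gaussian elimination) gives:
  V_1 = 10 V, V_2 = 10 V, V_3 = 10 V
I_R4 = (V_0 - V_4)/R4 = (10 - 0)/33000 = 0.000303 A
P_R4 = I_R4² × R4 = (0.000303)² × 33000 = 0.00303 W

Final answer: 0.00303 W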